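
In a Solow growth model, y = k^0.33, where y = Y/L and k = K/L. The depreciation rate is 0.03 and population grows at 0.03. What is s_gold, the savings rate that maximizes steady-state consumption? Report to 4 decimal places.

s_gold = 0.3300

n + δ = 0.03 + 0.03 = 0.06.
At the golden rule MPK = n+δ, and in any Cobb-Douglas steady state s = (n+δ)·k/y = MPK·k/y = capital's share 0.33.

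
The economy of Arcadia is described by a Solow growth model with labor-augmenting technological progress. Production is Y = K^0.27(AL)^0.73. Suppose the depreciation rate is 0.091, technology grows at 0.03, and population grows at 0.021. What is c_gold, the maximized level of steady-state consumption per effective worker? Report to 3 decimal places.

Capital per effective worker breaks even when investment replaces (n + g + δ)·k; here n + g + δ = 0.142.
Maximizing c = f(k) − (n+g+δ)·k gives f'(k) = n+g+δ, i.e. 0.27·k^(0.27−1) = 0.142, so k_gold = (0.27/0.142)^(1/0.73) ≈ 2.4115.
y_gold = 2.4115^0.27 ≈ 1.2683.
c_gold = y_gold − (n+g+δ)·k_gold = 1.2683 − 0.142·2.4115 ≈ 0.9259.

c_gold ≈ 0.926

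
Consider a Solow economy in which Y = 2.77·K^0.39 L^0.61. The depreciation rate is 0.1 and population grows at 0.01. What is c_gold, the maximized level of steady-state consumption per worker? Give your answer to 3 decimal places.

c_gold ≈ 7.280

Break-even investment rate: n + δ = 0.01 + 0.1 = 0.11.
Golden rule sets MPK = n+δ: 0.39·2.77·k^(0.39−1) = 0.11, so k_gold = (0.39·2.77/0.11)^(1/0.61) ≈ 42.3134.
y_gold = 2.77·42.3134^0.39 ≈ 11.9346.
c_gold = y_gold − (n+δ)·k_gold = 11.9346 − 0.11·42.3134 ≈ 7.2801.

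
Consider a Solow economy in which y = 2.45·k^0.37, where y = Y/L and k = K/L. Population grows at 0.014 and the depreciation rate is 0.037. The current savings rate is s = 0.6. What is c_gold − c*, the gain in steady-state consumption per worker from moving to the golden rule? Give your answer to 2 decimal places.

The effective depreciation rate is n + δ = 0.014 + 0.037 = 0.051.
Current steady state (s = 0.6): k* = (0.6·2.45/0.051)^(1/0.63) ≈ 207.5195, y* = 2.45·207.5195^0.37 ≈ 17.6392, c* = (1−0.6)·17.6392 ≈ 7.0557.
Maximizing c = f(k) − (n+δ)·k gives f'(k) = n+δ, i.e. 0.37·2.45·k^(0.37−1) = 0.051, so k_gold = (0.37·2.45/0.051)^(1/0.63) ≈ 96.3398.
y_gold = 2.45·96.3398^0.37 ≈ 13.2793, c_gold = y_gold − 0.051·k_gold ≈ 8.3659.
Gain: Δc = 8.3659 − 7.0557 ≈ 1.3103.

Δc ≈ 1.31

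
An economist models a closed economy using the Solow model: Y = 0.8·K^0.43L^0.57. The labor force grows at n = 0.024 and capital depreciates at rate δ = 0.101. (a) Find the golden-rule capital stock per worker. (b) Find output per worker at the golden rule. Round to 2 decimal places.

Capital per worker breaks even when investment replaces (n + δ)·k; here n + δ = 0.125.
Maximizing c = f(k) − (n+δ)·k gives f'(k) = n+δ, i.e. 0.43·0.8·k^(0.43−1) = 0.125, so k_gold = (0.43·0.8/0.125)^(1/0.57) ≈ 5.9063.
y_gold = 0.8·5.9063^0.43 ≈ 1.7169.

(a) k_gold ≈ 5.91; (b) y_gold ≈ 1.72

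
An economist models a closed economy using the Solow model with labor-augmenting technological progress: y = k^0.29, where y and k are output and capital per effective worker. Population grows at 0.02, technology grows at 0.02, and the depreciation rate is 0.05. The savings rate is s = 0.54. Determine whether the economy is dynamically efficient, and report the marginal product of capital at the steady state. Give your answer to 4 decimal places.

dynamically inefficient; MPK ≈ 0.0483

Break-even investment rate: n + g + δ = 0.02 + 0.02 + 0.05 = 0.09.
Steady-state k*: s·k^0.29 = 0.09·k gives k* = (0.54/0.09)^(1/0.71) ≈ 12.4735.
MPK = 0.29·12.4735^(-0.71) ≈ 0.0483.
MPK < n+g+δ = 0.09, so the economy is dynamically inefficient (over-saving).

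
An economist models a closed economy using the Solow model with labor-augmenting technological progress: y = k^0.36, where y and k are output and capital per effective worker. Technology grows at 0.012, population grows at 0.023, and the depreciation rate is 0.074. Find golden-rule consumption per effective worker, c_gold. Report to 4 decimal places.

Break-even investment rate: n + g + δ = 0.023 + 0.012 + 0.074 = 0.109.
Golden rule sets MPK = n+g+δ: 0.36·k^(0.36−1) = 0.109, so k_gold = (0.36/0.109)^(1/0.64) ≈ 6.4676.
y_gold = 6.4676^0.36 ≈ 1.9582.
c_gold = y_gold − (n+g+δ)·k_gold = 1.9582 − 0.109·6.4676 ≈ 1.2533.

c_gold ≈ 1.2533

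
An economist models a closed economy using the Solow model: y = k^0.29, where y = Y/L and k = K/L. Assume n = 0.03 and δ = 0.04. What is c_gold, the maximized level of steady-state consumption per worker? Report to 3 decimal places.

The effective depreciation rate is n + δ = 0.03 + 0.04 = 0.07.
Golden rule sets MPK = n+δ: 0.29·k^(0.29−1) = 0.07, so k_gold = (0.29/0.07)^(1/0.71) ≈ 7.4035.
y_gold = 7.4035^0.29 ≈ 1.7870.
c_gold = y_gold − (n+δ)·k_gold = 1.7870 − 0.07·7.4035 ≈ 1.2688.

c_gold ≈ 1.269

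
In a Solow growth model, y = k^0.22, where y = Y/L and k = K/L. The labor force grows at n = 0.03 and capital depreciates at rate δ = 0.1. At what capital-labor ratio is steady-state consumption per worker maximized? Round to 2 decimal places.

k_gold ≈ 1.96

Break-even investment rate: n + δ = 0.03 + 0.1 = 0.13.
Golden rule sets MPK = n+δ: 0.22·k^(0.22−1) = 0.13, so k_gold = (0.22/0.13)^(1/0.78) ≈ 1.9630.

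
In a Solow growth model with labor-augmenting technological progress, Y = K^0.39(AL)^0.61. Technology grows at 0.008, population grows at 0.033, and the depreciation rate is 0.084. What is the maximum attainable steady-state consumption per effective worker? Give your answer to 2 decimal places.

c_gold ≈ 1.26

n + g + δ = 0.033 + 0.008 + 0.084 = 0.125.
Golden rule sets MPK = n+g+δ: 0.39·k^(0.39−1) = 0.125, so k_gold = (0.39/0.125)^(1/0.61) ≈ 6.4579.
y_gold = 6.4579^0.39 ≈ 2.0698.
c_gold = y_gold − (n+g+δ)·k_gold = 2.0698 − 0.125·6.4579 ≈ 1.2626.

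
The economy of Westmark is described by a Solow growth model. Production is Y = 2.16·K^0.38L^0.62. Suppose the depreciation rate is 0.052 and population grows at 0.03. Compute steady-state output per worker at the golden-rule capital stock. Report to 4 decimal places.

n + δ = 0.03 + 0.052 = 0.082.
Golden rule sets MPK = n+δ: 0.38·2.16·k^(0.38−1) = 0.082, so k_gold = (0.38·2.16/0.082)^(1/0.62) ≈ 41.0758.
Output: y_gold = 2.16·k_gold^0.38 = 2.16·41.0758^0.38 ≈ 8.8637.

y_gold ≈ 8.8637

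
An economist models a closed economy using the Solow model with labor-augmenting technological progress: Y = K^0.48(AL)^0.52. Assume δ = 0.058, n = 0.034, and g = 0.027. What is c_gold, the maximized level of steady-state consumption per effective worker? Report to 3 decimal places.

c_gold ≈ 1.884

The effective depreciation rate is n + g + δ = 0.034 + 0.027 + 0.058 = 0.119.
Maximizing c = f(k) − (n+g+δ)·k gives f'(k) = n+g+δ, i.e. 0.48·k^(0.48−1) = 0.119, so k_gold = (0.48/0.119)^(1/0.52) ≈ 14.6149.
y_gold = 14.6149^0.48 ≈ 3.6233.
c_gold = y_gold − (n+g+δ)·k_gold = 3.6233 − 0.119·14.6149 ≈ 1.8841.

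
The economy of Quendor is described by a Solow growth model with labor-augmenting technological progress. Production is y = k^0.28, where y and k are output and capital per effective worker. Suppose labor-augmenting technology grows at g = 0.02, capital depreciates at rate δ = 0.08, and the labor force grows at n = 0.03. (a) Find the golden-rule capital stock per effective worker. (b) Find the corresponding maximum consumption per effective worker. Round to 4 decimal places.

(a) k_gold ≈ 2.9027; (b) c_gold ≈ 0.9703

The effective depreciation rate is n + g + δ = 0.03 + 0.02 + 0.08 = 0.13.
At the golden rule the marginal product of capital equals n+g+δ: 0.28·k^(0.28−1) = 0.13. Solving, k_gold = (0.28/0.13)^(1/0.72) ≈ 2.9027.
y_gold = 2.9027^0.28 ≈ 1.3477; c_gold = y_gold − 0.13·k_gold ≈ 0.9703.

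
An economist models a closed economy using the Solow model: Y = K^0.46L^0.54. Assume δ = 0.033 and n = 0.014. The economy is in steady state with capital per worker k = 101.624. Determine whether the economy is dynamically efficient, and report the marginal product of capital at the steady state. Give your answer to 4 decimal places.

dynamically inefficient; MPK ≈ 0.0379

Break-even investment rate: n + δ = 0.014 + 0.033 = 0.047.
MPK = 0.46·k^(0.46−1) = 0.46·101.624^(-0.54) ≈ 0.0379.
MPK < 0.047, so the economy is dynamically inefficient (over-saving).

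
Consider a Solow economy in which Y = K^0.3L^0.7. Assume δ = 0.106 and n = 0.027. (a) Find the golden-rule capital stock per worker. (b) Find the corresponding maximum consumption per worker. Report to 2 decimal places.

(a) k_gold ≈ 3.20; (b) c_gold ≈ 0.99

n + δ = 0.027 + 0.106 = 0.133.
Setting f'(k) = n+δ gives 0.3·k^(0.3−1) = 0.133, hence k_gold = (0.3/0.133)^(1/0.7) ≈ 3.1965.
y_gold = 3.1965^0.3 ≈ 1.4171; c_gold = y_gold − 0.133·k_gold ≈ 0.9920.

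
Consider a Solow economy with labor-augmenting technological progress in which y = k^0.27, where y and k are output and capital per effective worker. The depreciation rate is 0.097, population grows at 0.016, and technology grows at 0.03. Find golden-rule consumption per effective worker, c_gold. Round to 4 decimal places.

The effective depreciation rate is n + g + δ = 0.016 + 0.03 + 0.097 = 0.143.
At the golden rule the marginal product of capital equals n+g+δ: 0.27·k^(0.27−1) = 0.143. Solving, k_gold = (0.27/0.143)^(1/0.73) ≈ 2.3885.
y_gold = 2.3885^0.27 ≈ 1.2650.
c_gold = y_gold − (n+g+δ)·k_gold = 1.2650 − 0.143·2.3885 ≈ 0.9235.

c_gold ≈ 0.9235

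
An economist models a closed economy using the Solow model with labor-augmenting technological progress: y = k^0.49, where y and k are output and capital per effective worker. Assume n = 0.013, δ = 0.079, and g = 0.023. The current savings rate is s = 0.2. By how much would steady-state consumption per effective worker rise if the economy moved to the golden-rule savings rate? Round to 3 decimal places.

Δc ≈ 0.692

Break-even investment rate: n + g + δ = 0.013 + 0.023 + 0.079 = 0.115.
Current steady state (s = 0.2): k* = (0.2/0.115)^(1/0.51) ≈ 2.9596, y* = 2.9596^0.49 ≈ 1.7018, c* = (1−0.2)·1.7018 ≈ 1.3614.
At the golden rule the marginal product of capital equals n+g+δ: 0.49·k^(0.49−1) = 0.115. Solving, k_gold = (0.49/0.115)^(1/0.51) ≈ 17.1518.
y_gold = 17.1518^0.49 ≈ 4.0254, c_gold = y_gold − 0.115·k_gold ≈ 2.0530.
Gain: Δc = 2.0530 − 1.3614 ≈ 0.6915.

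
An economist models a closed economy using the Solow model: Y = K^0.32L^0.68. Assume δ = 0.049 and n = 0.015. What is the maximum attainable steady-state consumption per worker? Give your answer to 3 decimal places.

c_gold ≈ 1.450

Capital per worker breaks even when investment replaces (n + δ)·k; here n + δ = 0.064.
Golden rule sets MPK = n+δ: 0.32·k^(0.32−1) = 0.064, so k_gold = (0.32/0.064)^(1/0.68) ≈ 10.6634.
y_gold = 10.6634^0.32 ≈ 2.1327.
c_gold = y_gold − (n+δ)·k_gold = 2.1327 − 0.064·10.6634 ≈ 1.4502.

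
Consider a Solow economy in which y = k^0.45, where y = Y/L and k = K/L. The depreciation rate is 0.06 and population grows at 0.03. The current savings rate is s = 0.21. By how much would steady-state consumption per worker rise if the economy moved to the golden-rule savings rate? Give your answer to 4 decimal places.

Δc ≈ 0.4722

n + δ = 0.03 + 0.06 = 0.09.
Current steady state (s = 0.21): k* = (0.21/0.09)^(1/0.55) ≈ 4.6671, y* = 4.6671^0.45 ≈ 2.0002, c* = (1−0.21)·2.0002 ≈ 1.5802.
At the golden rule the marginal product of capital equals n+δ: 0.45·k^(0.45−1) = 0.09. Solving, k_gold = (0.45/0.09)^(1/0.55) ≈ 18.6575.
y_gold = 18.6575^0.45 ≈ 3.7315, c_gold = y_gold − 0.09·k_gold ≈ 2.0523.
Gain: Δc = 2.0523 − 1.5802 ≈ 0.4722.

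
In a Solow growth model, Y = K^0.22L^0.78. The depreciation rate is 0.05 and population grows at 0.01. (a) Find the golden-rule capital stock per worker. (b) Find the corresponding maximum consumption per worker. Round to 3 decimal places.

(a) k_gold ≈ 5.290; (b) c_gold ≈ 1.125

Break-even investment rate: n + δ = 0.01 + 0.05 = 0.06.
Golden rule sets MPK = n+δ: 0.22·k^(0.22−1) = 0.06, so k_gold = (0.22/0.06)^(1/0.78) ≈ 5.2896.
y_gold = 5.2896^0.22 ≈ 1.4426; c_gold = y_gold − 0.06·k_gold ≈ 1.1252.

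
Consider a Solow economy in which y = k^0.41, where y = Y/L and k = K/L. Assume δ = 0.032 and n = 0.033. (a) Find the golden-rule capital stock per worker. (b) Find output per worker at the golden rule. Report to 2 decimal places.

n + δ = 0.033 + 0.032 = 0.065.
Maximizing c = f(k) − (n+δ)·k gives f'(k) = n+δ, i.e. 0.41·k^(0.41−1) = 0.065, so k_gold = (0.41/0.065)^(1/0.59) ≈ 22.6836.
y_gold = 22.6836^0.41 ≈ 3.5962.

(a) k_gold ≈ 22.68; (b) y_gold ≈ 3.60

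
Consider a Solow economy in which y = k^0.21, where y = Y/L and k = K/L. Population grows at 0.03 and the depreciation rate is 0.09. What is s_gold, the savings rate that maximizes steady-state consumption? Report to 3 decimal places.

The effective depreciation rate is n + δ = 0.03 + 0.09 = 0.12.
At the golden rule MPK = n+δ, and in any Cobb-Douglas steady state s = (n+δ)·k/y = MPK·k/y = capital's share 0.21.

s_gold = 0.210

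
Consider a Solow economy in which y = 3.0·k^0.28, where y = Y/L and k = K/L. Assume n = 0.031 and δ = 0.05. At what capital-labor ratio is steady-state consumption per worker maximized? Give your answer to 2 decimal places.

Capital per worker breaks even when investment replaces (n + δ)·k; here n + δ = 0.081.
Setting f'(k) = n+δ gives 0.28·3.0·k^(0.28−1) = 0.081, hence k_gold = (0.28·3.0/0.081)^(1/0.72) ≈ 25.7529.

k_gold ≈ 25.75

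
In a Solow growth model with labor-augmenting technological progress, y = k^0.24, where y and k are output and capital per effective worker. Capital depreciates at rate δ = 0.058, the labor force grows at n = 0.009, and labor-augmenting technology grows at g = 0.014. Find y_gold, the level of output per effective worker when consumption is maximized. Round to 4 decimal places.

y_gold ≈ 1.4092

The effective depreciation rate is n + g + δ = 0.009 + 0.014 + 0.058 = 0.081.
Golden rule sets MPK = n+g+δ: 0.24·k^(0.24−1) = 0.081, so k_gold = (0.24/0.081)^(1/0.76) ≈ 4.1753.
Output: y_gold = k_gold^0.24 = 4.1753^0.24 ≈ 1.4092.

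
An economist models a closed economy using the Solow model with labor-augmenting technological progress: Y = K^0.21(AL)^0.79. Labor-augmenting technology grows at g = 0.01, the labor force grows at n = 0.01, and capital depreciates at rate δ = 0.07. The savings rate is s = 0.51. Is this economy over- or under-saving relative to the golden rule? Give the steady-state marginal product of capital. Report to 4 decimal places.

over-saving; MPK ≈ 0.0371

Break-even investment rate: n + g + δ = 0.01 + 0.01 + 0.07 = 0.09.
Steady-state k*: s·k^0.21 = 0.09·k gives k* = (0.51/0.09)^(1/0.79) ≈ 8.9863.
MPK = 0.21·8.9863^(-0.79) ≈ 0.0371.
MPK < n+g+δ = 0.09, so the economy is dynamically inefficient (over-saving).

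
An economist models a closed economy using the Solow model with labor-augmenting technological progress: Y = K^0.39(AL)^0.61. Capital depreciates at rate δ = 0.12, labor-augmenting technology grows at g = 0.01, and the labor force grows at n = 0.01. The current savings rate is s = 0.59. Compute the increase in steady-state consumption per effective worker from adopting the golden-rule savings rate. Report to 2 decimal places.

Δc ≈ 0.15

n + g + δ = 0.01 + 0.01 + 0.12 = 0.14.
Current steady state (s = 0.59): k* = (0.59/0.14)^(1/0.61) ≈ 10.5715, y* = 10.5715^0.39 ≈ 2.5085, c* = (1−0.59)·2.5085 ≈ 1.0285.
Maximizing c = f(k) − (n+g+δ)·k gives f'(k) = n+g+δ, i.e. 0.39·k^(0.39−1) = 0.14, so k_gold = (0.39/0.14)^(1/0.61) ≈ 5.3630.
y_gold = 5.3630^0.39 ≈ 1.9252, c_gold = y_gold − 0.14·k_gold ≈ 1.1743.
Gain: Δc = 1.1743 − 1.0285 ≈ 0.1459.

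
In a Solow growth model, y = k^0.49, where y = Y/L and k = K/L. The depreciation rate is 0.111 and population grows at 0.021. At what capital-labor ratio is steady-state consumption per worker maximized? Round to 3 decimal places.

The effective depreciation rate is n + δ = 0.021 + 0.111 = 0.132.
Maximizing c = f(k) − (n+δ)·k gives f'(k) = n+δ, i.e. 0.49·k^(0.49−1) = 0.132, so k_gold = (0.49/0.132)^(1/0.51) ≈ 13.0890.

k_gold ≈ 13.089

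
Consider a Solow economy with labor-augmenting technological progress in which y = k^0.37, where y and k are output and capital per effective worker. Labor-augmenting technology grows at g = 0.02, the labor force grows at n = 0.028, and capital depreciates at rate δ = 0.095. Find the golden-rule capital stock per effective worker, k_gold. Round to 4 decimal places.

Break-even investment rate: n + g + δ = 0.028 + 0.02 + 0.095 = 0.143.
At the golden rule the marginal product of capital equals n+g+δ: 0.37·k^(0.37−1) = 0.143. Solving, k_gold = (0.37/0.143)^(1/0.63) ≈ 4.5221.

k_gold ≈ 4.5221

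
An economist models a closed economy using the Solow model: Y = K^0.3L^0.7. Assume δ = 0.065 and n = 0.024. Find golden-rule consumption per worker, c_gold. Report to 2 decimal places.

n + δ = 0.024 + 0.065 = 0.089.
Setting f'(k) = n+δ gives 0.3·k^(0.3−1) = 0.089, hence k_gold = (0.3/0.089)^(1/0.7) ≈ 5.6742.
y_gold = 5.6742^0.3 ≈ 1.6833.
c_gold = y_gold − (n+δ)·k_gold = 1.6833 − 0.089·5.6742 ≈ 1.1783.

c_gold ≈ 1.18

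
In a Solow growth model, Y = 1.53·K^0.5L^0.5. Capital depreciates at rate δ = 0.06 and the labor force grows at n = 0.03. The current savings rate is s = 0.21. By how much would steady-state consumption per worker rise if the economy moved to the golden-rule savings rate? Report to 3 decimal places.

n + δ = 0.03 + 0.06 = 0.09.
Current steady state (s = 0.21): k* = (0.21·1.53/0.09)^(1/0.5) ≈ 12.7449, y* = 1.53·12.7449^0.5 ≈ 5.4621, c* = (1−0.21)·5.4621 ≈ 4.3151.
Maximizing c = f(k) − (n+δ)·k gives f'(k) = n+δ, i.e. 0.5·1.53·k^(0.5−1) = 0.09, so k_gold = (0.5·1.53/0.09)^(1/0.5) ≈ 72.2500.
y_gold = 1.53·72.2500^0.5 ≈ 13.0050, c_gold = y_gold − 0.09·k_gold ≈ 6.5025.
Gain: Δc = 6.5025 − 4.3151 ≈ 2.1874.

Δc ≈ 2.187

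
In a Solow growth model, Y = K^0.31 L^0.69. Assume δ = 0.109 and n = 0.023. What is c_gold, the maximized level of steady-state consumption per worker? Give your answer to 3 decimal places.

c_gold ≈ 1.013

Break-even investment rate: n + δ = 0.023 + 0.109 = 0.132.
At the golden rule the marginal product of capital equals n+δ: 0.31·k^(0.31−1) = 0.132. Solving, k_gold = (0.31/0.132)^(1/0.69) ≈ 3.4465.
y_gold = 3.4465^0.31 ≈ 1.4675.
c_gold = y_gold − (n+δ)·k_gold = 1.4675 − 0.132·3.4465 ≈ 1.0126.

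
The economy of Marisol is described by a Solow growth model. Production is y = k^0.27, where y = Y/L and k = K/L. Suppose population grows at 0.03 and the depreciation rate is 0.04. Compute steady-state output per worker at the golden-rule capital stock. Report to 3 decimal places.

Capital per worker breaks even when investment replaces (n + δ)·k; here n + δ = 0.07.
Maximizing c = f(k) − (n+δ)·k gives f'(k) = n+δ, i.e. 0.27·k^(0.27−1) = 0.07, so k_gold = (0.27/0.07)^(1/0.73) ≈ 6.3548.
Output: y_gold = k_gold^0.27 = 6.3548^0.27 ≈ 1.6475.

y_gold ≈ 1.648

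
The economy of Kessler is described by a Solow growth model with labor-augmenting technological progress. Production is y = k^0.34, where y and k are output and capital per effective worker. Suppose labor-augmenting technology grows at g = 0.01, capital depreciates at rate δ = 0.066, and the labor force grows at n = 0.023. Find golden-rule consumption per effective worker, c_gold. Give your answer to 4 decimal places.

Capital per effective worker breaks even when investment replaces (n + g + δ)·k; here n + g + δ = 0.099.
At the golden rule the marginal product of capital equals n+g+δ: 0.34·k^(0.34−1) = 0.099. Solving, k_gold = (0.34/0.099)^(1/0.66) ≈ 6.4846.
y_gold = 6.4846^0.34 ≈ 1.8882.
c_gold = y_gold − (n+g+δ)·k_gold = 1.8882 − 0.099·6.4846 ≈ 1.2462.

c_gold ≈ 1.2462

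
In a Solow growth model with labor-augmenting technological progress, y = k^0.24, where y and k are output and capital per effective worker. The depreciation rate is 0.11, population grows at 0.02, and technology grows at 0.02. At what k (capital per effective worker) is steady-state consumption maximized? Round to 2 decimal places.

Capital per effective worker breaks even when investment replaces (n + g + δ)·k; here n + g + δ = 0.15.
At the golden rule the marginal product of capital equals n+g+δ: 0.24·k^(0.24−1) = 0.15. Solving, k_gold = (0.24/0.15)^(1/0.76) ≈ 1.8560.

k_gold ≈ 1.86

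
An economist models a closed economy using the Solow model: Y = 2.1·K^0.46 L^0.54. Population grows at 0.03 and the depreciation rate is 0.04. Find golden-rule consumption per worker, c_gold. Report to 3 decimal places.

c_gold ≈ 10.608

The effective depreciation rate is n + δ = 0.03 + 0.04 = 0.07.
At the golden rule the marginal product of capital equals n+δ: 0.46·2.1·k^(0.46−1) = 0.07. Solving, k_gold = (0.46·2.1/0.07)^(1/0.54) ≈ 129.0884.
y_gold = 2.1·129.0884^0.46 ≈ 19.6439.
c_gold = y_gold − (n+δ)·k_gold = 19.6439 − 0.07·129.0884 ≈ 10.6077.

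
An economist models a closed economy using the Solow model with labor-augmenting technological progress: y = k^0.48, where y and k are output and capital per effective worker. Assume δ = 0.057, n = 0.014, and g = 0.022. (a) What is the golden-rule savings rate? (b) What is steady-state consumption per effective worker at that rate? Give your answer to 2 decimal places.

(a) s_gold = 0.48; (b) c_gold ≈ 2.37

n + g + δ = 0.014 + 0.022 + 0.057 = 0.093.
For Cobb-Douglas, s_gold equals capital's share: s_gold = 0.48.
At the golden rule the marginal product of capital equals n+g+δ: 0.48·k^(0.48−1) = 0.093. Solving, k_gold = (0.48/0.093)^(1/0.52) ≈ 23.4795.
y_gold = 23.4795^0.48 ≈ 4.5492; c_gold = (1−0.48)·y_gold ≈ 2.3656.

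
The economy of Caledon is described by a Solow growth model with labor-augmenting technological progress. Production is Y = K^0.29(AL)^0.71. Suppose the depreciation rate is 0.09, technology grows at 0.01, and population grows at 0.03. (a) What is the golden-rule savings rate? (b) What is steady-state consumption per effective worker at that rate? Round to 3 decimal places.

The effective depreciation rate is n + g + δ = 0.03 + 0.01 + 0.09 = 0.13.
For Cobb-Douglas, s_gold equals capital's share: s_gold = 0.29.
At the golden rule the marginal product of capital equals n+g+δ: 0.29·k^(0.29−1) = 0.13. Solving, k_gold = (0.29/0.13)^(1/0.71) ≈ 3.0959.
y_gold = 3.0959^0.29 ≈ 1.3878; c_gold = (1−0.29)·y_gold ≈ 0.9853.

(a) s_gold = 0.290; (b) c_gold ≈ 0.985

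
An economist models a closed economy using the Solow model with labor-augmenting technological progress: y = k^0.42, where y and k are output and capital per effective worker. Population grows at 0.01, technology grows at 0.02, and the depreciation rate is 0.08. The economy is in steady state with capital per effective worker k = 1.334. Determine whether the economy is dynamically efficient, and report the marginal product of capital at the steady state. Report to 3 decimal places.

dynamically efficient; MPK ≈ 0.355

n + g + δ = 0.01 + 0.02 + 0.08 = 0.11.
MPK = 0.42·k^(0.42−1) = 0.42·1.334^(-0.58) ≈ 0.3554.
MPK > 0.11, so the economy is dynamically efficient (under-saving).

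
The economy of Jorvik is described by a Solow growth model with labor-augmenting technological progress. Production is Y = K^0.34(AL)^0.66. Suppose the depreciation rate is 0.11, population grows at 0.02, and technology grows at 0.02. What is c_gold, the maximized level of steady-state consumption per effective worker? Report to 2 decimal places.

n + g + δ = 0.02 + 0.02 + 0.11 = 0.15.
Maximizing c = f(k) − (n+g+δ)·k gives f'(k) = n+g+δ, i.e. 0.34·k^(0.34−1) = 0.15, so k_gold = (0.34/0.15)^(1/0.66) ≈ 3.4551.
y_gold = 3.4551^0.34 ≈ 1.5243.
c_gold = y_gold − (n+g+δ)·k_gold = 1.5243 − 0.15·3.4551 ≈ 1.0061.

c_gold ≈ 1.01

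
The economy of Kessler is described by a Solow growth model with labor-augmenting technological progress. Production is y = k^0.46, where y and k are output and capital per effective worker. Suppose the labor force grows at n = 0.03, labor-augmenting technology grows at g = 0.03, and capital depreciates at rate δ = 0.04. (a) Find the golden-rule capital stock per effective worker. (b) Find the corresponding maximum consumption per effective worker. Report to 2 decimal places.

Capital per effective worker breaks even when investment replaces (n + g + δ)·k; here n + g + δ = 0.1.
Golden rule sets MPK = n+g+δ: 0.46·k^(0.46−1) = 0.1, so k_gold = (0.46/0.1)^(1/0.54) ≈ 16.8783.
y_gold = 16.8783^0.46 ≈ 3.6692; c_gold = y_gold − 0.1·k_gold ≈ 1.9814.

(a) k_gold ≈ 16.88; (b) c_gold ≈ 1.98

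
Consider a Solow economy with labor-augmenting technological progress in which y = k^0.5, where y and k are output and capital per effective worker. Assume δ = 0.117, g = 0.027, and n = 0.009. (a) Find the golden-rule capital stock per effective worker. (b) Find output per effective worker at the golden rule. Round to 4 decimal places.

Capital per effective worker breaks even when investment replaces (n + g + δ)·k; here n + g + δ = 0.153.
Golden rule sets MPK = n+g+δ: 0.5·k^(0.5−1) = 0.153, so k_gold = (0.5/0.153)^(1/0.5) ≈ 10.6797.
y_gold = 10.6797^0.5 ≈ 3.2680.

(a) k_gold ≈ 10.6797; (b) y_gold ≈ 3.2680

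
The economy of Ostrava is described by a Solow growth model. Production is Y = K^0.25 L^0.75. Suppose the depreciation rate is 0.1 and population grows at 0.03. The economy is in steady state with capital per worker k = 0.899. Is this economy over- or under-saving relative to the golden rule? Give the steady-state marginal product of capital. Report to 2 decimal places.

under-saving; MPK ≈ 0.27

Break-even investment rate: n + δ = 0.03 + 0.1 = 0.13.
MPK = 0.25·k^(0.25−1) = 0.25·0.899^(-0.75) ≈ 0.2708.
MPK > 0.13, so the economy is dynamically efficient (under-saving).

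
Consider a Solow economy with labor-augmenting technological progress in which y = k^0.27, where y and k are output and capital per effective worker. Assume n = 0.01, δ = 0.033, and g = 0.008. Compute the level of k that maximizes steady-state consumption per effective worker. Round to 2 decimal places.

k_gold ≈ 9.81

Break-even investment rate: n + g + δ = 0.01 + 0.008 + 0.033 = 0.051.
Maximizing c = f(k) − (n+g+δ)·k gives f'(k) = n+g+δ, i.e. 0.27·k^(0.27−1) = 0.051, so k_gold = (0.27/0.051)^(1/0.73) ≈ 9.8061.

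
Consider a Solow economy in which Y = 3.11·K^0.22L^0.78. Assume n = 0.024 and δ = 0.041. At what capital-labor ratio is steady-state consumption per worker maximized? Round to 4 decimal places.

k_gold ≈ 20.4457

Break-even investment rate: n + δ = 0.024 + 0.041 = 0.065.
Golden rule sets MPK = n+δ: 0.22·3.11·k^(0.22−1) = 0.065, so k_gold = (0.22·3.11/0.065)^(1/0.78) ≈ 20.4457.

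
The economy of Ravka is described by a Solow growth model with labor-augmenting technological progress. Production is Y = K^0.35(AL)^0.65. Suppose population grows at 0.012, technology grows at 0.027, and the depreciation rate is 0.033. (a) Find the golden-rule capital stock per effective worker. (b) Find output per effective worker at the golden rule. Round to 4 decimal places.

Capital per effective worker breaks even when investment replaces (n + g + δ)·k; here n + g + δ = 0.072.
At the golden rule the marginal product of capital equals n+g+δ: 0.35·k^(0.35−1) = 0.072. Solving, k_gold = (0.35/0.072)^(1/0.65) ≈ 11.3898.
y_gold = 11.3898^0.35 ≈ 2.3430.

(a) k_gold ≈ 11.3898; (b) y_gold ≈ 2.3430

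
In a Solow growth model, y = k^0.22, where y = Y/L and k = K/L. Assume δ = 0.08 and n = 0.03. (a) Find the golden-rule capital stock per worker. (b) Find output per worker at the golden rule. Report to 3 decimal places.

(a) k_gold ≈ 2.432; (b) y_gold ≈ 1.216

The effective depreciation rate is n + δ = 0.03 + 0.08 = 0.11.
Maximizing c = f(k) − (n+δ)·k gives f'(k) = n+δ, i.e. 0.22·k^(0.22−1) = 0.11, so k_gold = (0.22/0.11)^(1/0.78) ≈ 2.4318.
y_gold = 2.4318^0.22 ≈ 1.2159.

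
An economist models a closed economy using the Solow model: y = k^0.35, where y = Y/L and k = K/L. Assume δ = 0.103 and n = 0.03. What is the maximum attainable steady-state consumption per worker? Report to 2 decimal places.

Capital per worker breaks even when investment replaces (n + δ)·k; here n + δ = 0.133.
Setting f'(k) = n+δ gives 0.35·k^(0.35−1) = 0.133, hence k_gold = (0.35/0.133)^(1/0.65) ≈ 4.4308.
y_gold = 4.4308^0.35 ≈ 1.6837.
c_gold = y_gold − (n+δ)·k_gold = 1.6837 − 0.133·4.4308 ≈ 1.0944.

c_gold ≈ 1.09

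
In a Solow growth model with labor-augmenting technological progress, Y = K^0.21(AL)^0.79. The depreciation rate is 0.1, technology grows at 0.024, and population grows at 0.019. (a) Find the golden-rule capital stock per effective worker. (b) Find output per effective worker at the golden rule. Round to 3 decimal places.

Capital per effective worker breaks even when investment replaces (n + g + δ)·k; here n + g + δ = 0.143.
Setting f'(k) = n+g+δ gives 0.21·k^(0.21−1) = 0.143, hence k_gold = (0.21/0.143)^(1/0.79) ≈ 1.6265.
y_gold = 1.6265^0.21 ≈ 1.1075.

(a) k_gold ≈ 1.626; (b) y_gold ≈ 1.108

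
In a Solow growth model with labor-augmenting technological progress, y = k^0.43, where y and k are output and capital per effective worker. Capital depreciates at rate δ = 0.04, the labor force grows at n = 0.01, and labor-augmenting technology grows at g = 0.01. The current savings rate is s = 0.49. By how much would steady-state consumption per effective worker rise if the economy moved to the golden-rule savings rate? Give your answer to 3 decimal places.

The effective depreciation rate is n + g + δ = 0.01 + 0.01 + 0.04 = 0.06.
Current steady state (s = 0.49): k* = (0.49/0.06)^(1/0.57) ≈ 39.8179, y* = 39.8179^0.43 ≈ 4.8757, c* = (1−0.49)·4.8757 ≈ 2.4866.
Setting f'(k) = n+g+δ gives 0.43·k^(0.43−1) = 0.06, hence k_gold = (0.43/0.06)^(1/0.57) ≈ 31.6633.
y_gold = 31.6633^0.43 ≈ 4.4181, c_gold = y_gold − 0.06·k_gold ≈ 2.5183.
Gain: Δc = 2.5183 − 2.4866 ≈ 0.0317.

Δc ≈ 0.032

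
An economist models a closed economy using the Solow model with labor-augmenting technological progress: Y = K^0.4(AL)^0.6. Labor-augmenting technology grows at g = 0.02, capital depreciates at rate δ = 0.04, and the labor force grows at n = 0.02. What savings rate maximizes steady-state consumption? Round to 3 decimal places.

s_gold = 0.400

n + g + δ = 0.02 + 0.02 + 0.04 = 0.08.
At the golden rule MPK = n+g+δ, and in any Cobb-Douglas steady state s = (n+g+δ)·k/y = MPK·k/y = capital's share 0.4.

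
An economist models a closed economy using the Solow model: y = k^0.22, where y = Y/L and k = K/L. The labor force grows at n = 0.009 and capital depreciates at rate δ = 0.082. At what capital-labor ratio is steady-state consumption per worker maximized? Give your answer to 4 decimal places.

k_gold ≈ 3.1011

Capital per worker breaks even when investment replaces (n + δ)·k; here n + δ = 0.091.
Setting f'(k) = n+δ gives 0.22·k^(0.22−1) = 0.091, hence k_gold = (0.22/0.091)^(1/0.78) ≈ 3.1011.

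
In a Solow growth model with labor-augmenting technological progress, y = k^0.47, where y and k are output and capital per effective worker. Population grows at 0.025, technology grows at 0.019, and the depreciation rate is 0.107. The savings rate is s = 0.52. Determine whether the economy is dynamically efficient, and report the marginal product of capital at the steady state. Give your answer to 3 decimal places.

n + g + δ = 0.025 + 0.019 + 0.107 = 0.151.
Steady-state k*: s·k^0.47 = 0.151·k gives k* = (0.52/0.151)^(1/0.53) ≈ 10.3100.
MPK = 0.47·10.3100^(-0.53) ≈ 0.1365.
MPK < n+g+δ = 0.151, so the economy is dynamically inefficient (over-saving).

dynamically inefficient; MPK ≈ 0.136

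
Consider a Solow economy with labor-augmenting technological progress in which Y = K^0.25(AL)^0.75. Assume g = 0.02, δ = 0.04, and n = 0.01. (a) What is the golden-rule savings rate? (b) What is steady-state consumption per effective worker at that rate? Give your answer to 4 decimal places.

Break-even investment rate: n + g + δ = 0.01 + 0.02 + 0.04 = 0.07.
For Cobb-Douglas, s_gold equals capital's share: s_gold = 0.25.
Setting f'(k) = n+g+δ gives 0.25·k^(0.25−1) = 0.07, hence k_gold = (0.25/0.07)^(1/0.75) ≈ 5.4591.
y_gold = 5.4591^0.25 ≈ 1.5286; c_gold = (1−0.25)·y_gold ≈ 1.1464.

(a) s_gold = 0.2500; (b) c_gold ≈ 1.1464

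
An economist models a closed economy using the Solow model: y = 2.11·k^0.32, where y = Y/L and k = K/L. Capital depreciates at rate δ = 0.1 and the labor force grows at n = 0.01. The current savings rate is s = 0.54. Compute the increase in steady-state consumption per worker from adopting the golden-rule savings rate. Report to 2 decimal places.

Δc ≈ 0.45

Break-even investment rate: n + δ = 0.01 + 0.1 = 0.11.
Current steady state (s = 0.54): k* = (0.54·2.11/0.11)^(1/0.68) ≈ 31.1218, y* = 2.11·31.1218^0.32 ≈ 6.3396, c* = (1−0.54)·6.3396 ≈ 2.9162.
Setting f'(k) = n+δ gives 0.32·2.11·k^(0.32−1) = 0.11, hence k_gold = (0.32·2.11/0.11)^(1/0.68) ≈ 14.4172.
y_gold = 2.11·14.4172^0.32 ≈ 4.9559, c_gold = y_gold − 0.11·k_gold ≈ 3.3700.
Gain: Δc = 3.3700 − 2.9162 ≈ 0.4538.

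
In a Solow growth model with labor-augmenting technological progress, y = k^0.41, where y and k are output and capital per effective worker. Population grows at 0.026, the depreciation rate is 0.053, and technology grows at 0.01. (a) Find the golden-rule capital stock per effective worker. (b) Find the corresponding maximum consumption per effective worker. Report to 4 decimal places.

(a) k_gold ≈ 13.3167; (b) c_gold ≈ 1.7055

Capital per effective worker breaks even when investment replaces (n + g + δ)·k; here n + g + δ = 0.089.
Setting f'(k) = n+g+δ gives 0.41·k^(0.41−1) = 0.089, hence k_gold = (0.41/0.089)^(1/0.59) ≈ 13.3167.
y_gold = 13.3167^0.41 ≈ 2.8907; c_gold = y_gold − 0.089·k_gold ≈ 1.7055.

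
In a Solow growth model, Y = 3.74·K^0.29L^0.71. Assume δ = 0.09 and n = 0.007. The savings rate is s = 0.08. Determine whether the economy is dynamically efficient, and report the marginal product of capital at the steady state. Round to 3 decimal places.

Break-even investment rate: n + δ = 0.007 + 0.09 = 0.097.
Steady-state k*: s·A·k^0.29 = 0.097·k gives k* = (0.08·3.74/0.097)^(1/0.71) ≈ 4.8865.
MPK = 0.29·3.74·4.8865^(-0.71) ≈ 0.3516.
MPK > n+δ = 0.097, so the economy is dynamically efficient (under-saving).

dynamically efficient; MPK ≈ 0.352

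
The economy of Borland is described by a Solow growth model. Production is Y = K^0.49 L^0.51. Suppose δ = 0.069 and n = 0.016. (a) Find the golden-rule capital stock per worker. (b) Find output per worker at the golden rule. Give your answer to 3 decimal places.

(a) k_gold ≈ 31.026; (b) y_gold ≈ 5.382

Capital per worker breaks even when investment replaces (n + δ)·k; here n + δ = 0.085.
Maximizing c = f(k) − (n+δ)·k gives f'(k) = n+δ, i.e. 0.49·k^(0.49−1) = 0.085, so k_gold = (0.49/0.085)^(1/0.51) ≈ 31.0256.
y_gold = 31.0256^0.49 ≈ 5.3820.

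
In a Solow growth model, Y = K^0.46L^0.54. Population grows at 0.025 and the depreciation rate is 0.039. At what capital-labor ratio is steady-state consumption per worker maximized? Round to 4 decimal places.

Break-even investment rate: n + δ = 0.025 + 0.039 = 0.064.
At the golden rule the marginal product of capital equals n+δ: 0.46·k^(0.46−1) = 0.064. Solving, k_gold = (0.46/0.064)^(1/0.54) ≈ 38.5705.

k_gold ≈ 38.5705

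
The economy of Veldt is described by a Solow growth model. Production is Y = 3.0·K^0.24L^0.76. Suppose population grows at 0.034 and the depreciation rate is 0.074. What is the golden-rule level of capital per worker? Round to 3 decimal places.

n + δ = 0.034 + 0.074 = 0.108.
Maximizing c = f(k) − (n+δ)·k gives f'(k) = n+δ, i.e. 0.24·3.0·k^(0.24−1) = 0.108, so k_gold = (0.24·3.0/0.108)^(1/0.76) ≈ 12.1364.

k_gold ≈ 12.136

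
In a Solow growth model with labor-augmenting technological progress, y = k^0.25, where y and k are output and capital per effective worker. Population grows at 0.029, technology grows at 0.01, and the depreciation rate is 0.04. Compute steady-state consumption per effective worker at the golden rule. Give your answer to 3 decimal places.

n + g + δ = 0.029 + 0.01 + 0.04 = 0.079.
At the golden rule the marginal product of capital equals n+g+δ: 0.25·k^(0.25−1) = 0.079. Solving, k_gold = (0.25/0.079)^(1/0.75) ≈ 4.6461.
y_gold = 4.6461^0.25 ≈ 1.4682.
c_gold = y_gold − (n+g+δ)·k_gold = 1.4682 − 0.079·4.6461 ≈ 1.1011.

c_gold ≈ 1.101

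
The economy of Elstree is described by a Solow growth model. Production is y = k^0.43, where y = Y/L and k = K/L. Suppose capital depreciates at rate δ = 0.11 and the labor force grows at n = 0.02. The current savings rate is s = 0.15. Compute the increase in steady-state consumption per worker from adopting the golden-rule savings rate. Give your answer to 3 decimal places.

Δc ≈ 0.458

The effective depreciation rate is n + δ = 0.02 + 0.11 = 0.13.
Current steady state (s = 0.15): k* = (0.15/0.13)^(1/0.57) ≈ 1.2854, y* = 1.2854^0.43 ≈ 1.1140, c* = (1−0.15)·1.1140 ≈ 0.9469.
Golden rule sets MPK = n+δ: 0.43·k^(0.43−1) = 0.13, so k_gold = (0.43/0.13)^(1/0.57) ≈ 8.1554.
y_gold = 8.1554^0.43 ≈ 2.4656, c_gold = y_gold − 0.13·k_gold ≈ 1.4054.
Gain: Δc = 1.4054 − 0.9469 ≈ 0.4585.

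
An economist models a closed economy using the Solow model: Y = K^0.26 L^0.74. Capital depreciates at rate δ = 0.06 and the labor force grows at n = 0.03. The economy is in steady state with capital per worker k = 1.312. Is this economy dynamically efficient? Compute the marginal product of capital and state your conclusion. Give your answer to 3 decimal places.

The effective depreciation rate is n + δ = 0.03 + 0.06 = 0.09.
MPK = 0.26·k^(0.26−1) = 0.26·1.312^(-0.74) ≈ 0.2127.
MPK > 0.09, so the economy is dynamically efficient (under-saving).

dynamically efficient; MPK ≈ 0.213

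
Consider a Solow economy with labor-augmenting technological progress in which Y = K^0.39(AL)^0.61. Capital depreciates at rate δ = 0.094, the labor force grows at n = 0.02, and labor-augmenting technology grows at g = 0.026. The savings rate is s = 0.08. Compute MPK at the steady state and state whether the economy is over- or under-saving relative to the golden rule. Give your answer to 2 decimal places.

under-saving; MPK ≈ 0.68

n + g + δ = 0.02 + 0.026 + 0.094 = 0.14.
Steady-state k*: s·k^0.39 = 0.14·k gives k* = (0.08/0.14)^(1/0.61) ≈ 0.3996.
MPK = 0.39·0.3996^(-0.61) ≈ 0.6825.
MPK > n+g+δ = 0.14, so the economy is dynamically efficient (under-saving).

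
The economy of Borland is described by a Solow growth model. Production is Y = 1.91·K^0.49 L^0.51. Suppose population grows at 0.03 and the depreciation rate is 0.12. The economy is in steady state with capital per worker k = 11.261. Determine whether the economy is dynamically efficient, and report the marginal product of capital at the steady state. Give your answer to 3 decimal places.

Break-even investment rate: n + δ = 0.03 + 0.12 = 0.15.
MPK = 0.49·1.91·k^(0.49−1) = 0.49·1.91·11.261^(-0.51) ≈ 0.2722.
MPK > 0.15, so the economy is dynamically efficient (under-saving).

dynamically efficient; MPK ≈ 0.272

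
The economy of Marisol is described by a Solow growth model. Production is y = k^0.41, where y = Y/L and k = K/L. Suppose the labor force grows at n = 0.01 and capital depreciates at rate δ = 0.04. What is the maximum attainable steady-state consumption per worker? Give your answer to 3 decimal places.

c_gold ≈ 2.546

Capital per worker breaks even when investment replaces (n + δ)·k; here n + δ = 0.05.
Maximizing c = f(k) − (n+δ)·k gives f'(k) = n+δ, i.e. 0.41·k^(0.41−1) = 0.05, so k_gold = (0.41/0.05)^(1/0.59) ≈ 35.3865.
y_gold = 35.3865^0.41 ≈ 4.3154.
c_gold = y_gold − (n+δ)·k_gold = 4.3154 − 0.05·35.3865 ≈ 2.5461.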